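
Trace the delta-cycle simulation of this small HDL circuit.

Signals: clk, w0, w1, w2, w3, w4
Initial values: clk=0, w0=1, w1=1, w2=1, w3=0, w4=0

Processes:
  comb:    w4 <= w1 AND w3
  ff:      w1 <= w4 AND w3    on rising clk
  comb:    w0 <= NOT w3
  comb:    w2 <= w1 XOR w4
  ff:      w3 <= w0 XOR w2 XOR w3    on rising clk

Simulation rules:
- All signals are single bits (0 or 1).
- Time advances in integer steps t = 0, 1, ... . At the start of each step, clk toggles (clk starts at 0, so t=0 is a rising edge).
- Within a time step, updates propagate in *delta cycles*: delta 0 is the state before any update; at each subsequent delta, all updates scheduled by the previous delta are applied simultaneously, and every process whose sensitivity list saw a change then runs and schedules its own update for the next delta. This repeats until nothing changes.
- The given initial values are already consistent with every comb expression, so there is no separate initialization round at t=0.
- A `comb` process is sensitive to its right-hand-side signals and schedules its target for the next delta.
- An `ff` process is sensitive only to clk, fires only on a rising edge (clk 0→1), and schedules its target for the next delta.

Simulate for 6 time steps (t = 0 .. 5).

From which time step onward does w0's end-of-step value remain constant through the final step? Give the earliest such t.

2

t=0 Δ0: w0=1 clk=0 w3=0 w4=0 w1=1 w2=1
  Δ1: clk:0→1
  Δ2: w1:1→0
  Δ3: w2:1→0
  (3Δ to stable)
t=1 Δ0: w0=1 clk=1 w3=0 w4=0 w1=0 w2=0
  Δ1: clk:1→0
  (1Δ to stable)
t=2 Δ0: w0=1 clk=0 w3=0 w4=0 w1=0 w2=0
  Δ1: clk:0→1
  Δ2: w3:0→1
  Δ3: w0:1→0
  (3Δ to stable)
t=3 Δ0: w0=0 clk=1 w3=1 w4=0 w1=0 w2=0
  Δ1: clk:1→0
  (1Δ to stable)
t=4 Δ0: w0=0 clk=0 w3=1 w4=0 w1=0 w2=0
  Δ1: clk:0→1
  (1Δ to stable)
t=5 Δ0: w0=0 clk=1 w3=1 w4=0 w1=0 w2=0
  Δ1: clk:1→0
  (1Δ to stable)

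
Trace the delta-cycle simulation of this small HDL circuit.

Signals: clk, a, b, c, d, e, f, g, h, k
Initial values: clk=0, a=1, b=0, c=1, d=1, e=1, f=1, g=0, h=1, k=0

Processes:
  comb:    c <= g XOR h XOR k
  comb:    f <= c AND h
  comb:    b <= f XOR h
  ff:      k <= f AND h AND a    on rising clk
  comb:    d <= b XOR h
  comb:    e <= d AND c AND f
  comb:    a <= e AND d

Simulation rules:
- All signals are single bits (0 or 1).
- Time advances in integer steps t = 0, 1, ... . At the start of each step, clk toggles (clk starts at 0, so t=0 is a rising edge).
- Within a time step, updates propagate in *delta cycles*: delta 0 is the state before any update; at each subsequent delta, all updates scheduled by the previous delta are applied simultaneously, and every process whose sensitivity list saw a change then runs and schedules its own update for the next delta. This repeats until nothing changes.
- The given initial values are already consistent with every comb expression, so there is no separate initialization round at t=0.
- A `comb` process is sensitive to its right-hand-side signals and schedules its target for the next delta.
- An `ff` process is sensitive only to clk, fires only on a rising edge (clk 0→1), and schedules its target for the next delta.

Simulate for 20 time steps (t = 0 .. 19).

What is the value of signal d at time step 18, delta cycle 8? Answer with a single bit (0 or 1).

[bits: f,c,g,h,clk,a,e,k,d,b]
t=0: Δ0=1101011010 Δ1=1101111010 Δ2=1101111110 Δ3=1001111110 Δ4=0001110110 Δ5=0001100111 Δ6=0001100101 | 6Δ
t=1: Δ0=0001100101 Δ1=0001000101 | 1Δ
t=2: Δ0=0001000101 Δ1=0001100101 Δ2=0001100001 Δ3=0101100001 Δ4=1101100001 Δ5=1101100000 Δ6=1101100010 Δ7=1101101010 Δ8=1101111010 | 8Δ
t=3: Δ0=1101111010 Δ1=1101011010 | 1Δ
t=4: Δ0=1101011010 Δ1=1101111010 Δ2=1101111110 Δ3=1001111110 Δ4=0001110110 Δ5=0001100111 Δ6=0001100101 | 6Δ
t=5: Δ0=0001100101 Δ1=0001000101 | 1Δ
t=6: Δ0=0001000101 Δ1=0001100101 Δ2=0001100001 Δ3=0101100001 Δ4=1101100001 Δ5=1101100000 Δ6=1101100010 Δ7=1101101010 Δ8=1101111010 | 8Δ
t=7: Δ0=1101111010 Δ1=1101011010 | 1Δ
t=8: Δ0=1101011010 Δ1=1101111010 Δ2=1101111110 Δ3=1001111110 Δ4=0001110110 Δ5=0001100111 Δ6=0001100101 | 6Δ
t=9: Δ0=0001100101 Δ1=0001000101 | 1Δ
t=10: Δ0=0001000101 Δ1=0001100101 Δ2=0001100001 Δ3=0101100001 Δ4=1101100001 Δ5=1101100000 Δ6=1101100010 Δ7=1101101010 Δ8=1101111010 | 8Δ
t=11: Δ0=1101111010 Δ1=1101011010 | 1Δ
t=12: Δ0=1101011010 Δ1=1101111010 Δ2=1101111110 Δ3=1001111110 Δ4=0001110110 Δ5=0001100111 Δ6=0001100101 | 6Δ
t=13: Δ0=0001100101 Δ1=0001000101 | 1Δ
t=14: Δ0=0001000101 Δ1=0001100101 Δ2=0001100001 Δ3=0101100001 Δ4=1101100001 Δ5=1101100000 Δ6=1101100010 Δ7=1101101010 Δ8=1101111010 | 8Δ
t=15: Δ0=1101111010 Δ1=1101011010 | 1Δ
t=16: Δ0=1101011010 Δ1=1101111010 Δ2=1101111110 Δ3=1001111110 Δ4=0001110110 Δ5=0001100111 Δ6=0001100101 | 6Δ
t=17: Δ0=0001100101 Δ1=0001000101 | 1Δ
t=18: Δ0=0001000101 Δ1=0001100101 Δ2=0001100001 Δ3=0101100001 Δ4=1101100001 Δ5=1101100000 Δ6=1101100010 Δ7=1101101010 Δ8=1101111010 | 8Δ
t=19: Δ0=1101111010 Δ1=1101011010 | 1Δ

1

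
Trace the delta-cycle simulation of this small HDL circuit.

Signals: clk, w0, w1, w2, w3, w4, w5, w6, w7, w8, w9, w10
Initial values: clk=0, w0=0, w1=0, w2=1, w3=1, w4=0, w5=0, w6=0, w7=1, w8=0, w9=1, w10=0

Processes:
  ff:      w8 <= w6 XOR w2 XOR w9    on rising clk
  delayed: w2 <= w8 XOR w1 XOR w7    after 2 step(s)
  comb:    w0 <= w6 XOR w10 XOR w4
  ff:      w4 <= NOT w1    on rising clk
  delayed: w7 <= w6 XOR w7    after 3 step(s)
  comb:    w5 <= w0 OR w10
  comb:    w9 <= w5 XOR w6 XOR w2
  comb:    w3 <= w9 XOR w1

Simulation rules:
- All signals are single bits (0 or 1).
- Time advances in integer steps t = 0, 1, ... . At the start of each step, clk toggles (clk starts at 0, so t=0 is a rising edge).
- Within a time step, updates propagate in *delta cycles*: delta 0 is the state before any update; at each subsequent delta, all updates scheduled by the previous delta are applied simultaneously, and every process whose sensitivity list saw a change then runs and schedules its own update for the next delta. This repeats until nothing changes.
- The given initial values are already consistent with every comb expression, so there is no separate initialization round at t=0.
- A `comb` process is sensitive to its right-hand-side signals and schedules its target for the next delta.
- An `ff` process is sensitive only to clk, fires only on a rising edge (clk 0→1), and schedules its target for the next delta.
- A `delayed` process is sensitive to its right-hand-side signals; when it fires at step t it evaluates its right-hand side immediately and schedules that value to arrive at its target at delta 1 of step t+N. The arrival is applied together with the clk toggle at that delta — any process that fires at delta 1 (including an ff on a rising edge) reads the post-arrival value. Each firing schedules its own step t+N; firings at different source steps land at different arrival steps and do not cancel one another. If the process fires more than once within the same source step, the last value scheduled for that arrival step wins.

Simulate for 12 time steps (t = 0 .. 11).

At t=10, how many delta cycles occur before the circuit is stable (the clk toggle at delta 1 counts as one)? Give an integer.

t0.Δ0 clk=0 w0=0 w5=0 w9=1 w6=0 w2=1 w1=0 w7=1 w4=0 w10=0 w8=0 w3=1
t0.Δ1 clk=1 w0=0 w5=0 w9=1 w6=0 w2=1 w1=0 w7=1 w4=0 w10=0 w8=0 w3=1
t0.Δ2 clk=1 w0=0 w5=0 w9=1 w6=0 w2=1 w1=0 w7=1 w4=1 w10=0 w8=0 w3=1
t0.Δ3 clk=1 w0=1 w5=0 w9=1 w6=0 w2=1 w1=0 w7=1 w4=1 w10=0 w8=0 w3=1
t0.Δ4 clk=1 w0=1 w5=1 w9=1 w6=0 w2=1 w1=0 w7=1 w4=1 w10=0 w8=0 w3=1
t0.Δ5 clk=1 w0=1 w5=1 w9=0 w6=0 w2=1 w1=0 w7=1 w4=1 w10=0 w8=0 w3=1
t0.Δ6 clk=1 w0=1 w5=1 w9=0 w6=0 w2=1 w1=0 w7=1 w4=1 w10=0 w8=0 w3=0
t1.Δ0 clk=1 w0=1 w5=1 w9=0 w6=0 w2=1 w1=0 w7=1 w4=1 w10=0 w8=0 w3=0
t1.Δ1 clk=0 w0=1 w5=1 w9=0 w6=0 w2=1 w1=0 w7=1 w4=1 w10=0 w8=0 w3=0
t2.Δ0 clk=0 w0=1 w5=1 w9=0 w6=0 w2=1 w1=0 w7=1 w4=1 w10=0 w8=0 w3=0
t2.Δ1 clk=1 w0=1 w5=1 w9=0 w6=0 w2=1 w1=0 w7=1 w4=1 w10=0 w8=0 w3=0
t2.Δ2 clk=1 w0=1 w5=1 w9=0 w6=0 w2=1 w1=0 w7=1 w4=1 w10=0 w8=1 w3=0
t3.Δ0 clk=1 w0=1 w5=1 w9=0 w6=0 w2=1 w1=0 w7=1 w4=1 w10=0 w8=1 w3=0
t3.Δ1 clk=0 w0=1 w5=1 w9=0 w6=0 w2=1 w1=0 w7=1 w4=1 w10=0 w8=1 w3=0
t4.Δ0 clk=0 w0=1 w5=1 w9=0 w6=0 w2=1 w1=0 w7=1 w4=1 w10=0 w8=1 w3=0
t4.Δ1 clk=1 w0=1 w5=1 w9=0 w6=0 w2=0 w1=0 w7=1 w4=1 w10=0 w8=1 w3=0
t4.Δ2 clk=1 w0=1 w5=1 w9=1 w6=0 w2=0 w1=0 w7=1 w4=1 w10=0 w8=0 w3=0
t4.Δ3 clk=1 w0=1 w5=1 w9=1 w6=0 w2=0 w1=0 w7=1 w4=1 w10=0 w8=0 w3=1
t5.Δ0 clk=1 w0=1 w5=1 w9=1 w6=0 w2=0 w1=0 w7=1 w4=1 w10=0 w8=0 w3=1
t5.Δ1 clk=0 w0=1 w5=1 w9=1 w6=0 w2=0 w1=0 w7=1 w4=1 w10=0 w8=0 w3=1
t6.Δ0 clk=0 w0=1 w5=1 w9=1 w6=0 w2=0 w1=0 w7=1 w4=1 w10=0 w8=0 w3=1
t6.Δ1 clk=1 w0=1 w5=1 w9=1 w6=0 w2=1 w1=0 w7=1 w4=1 w10=0 w8=0 w3=1
t6.Δ2 clk=1 w0=1 w5=1 w9=0 w6=0 w2=1 w1=0 w7=1 w4=1 w10=0 w8=0 w3=1
t6.Δ3 clk=1 w0=1 w5=1 w9=0 w6=0 w2=1 w1=0 w7=1 w4=1 w10=0 w8=0 w3=0
t7.Δ0 clk=1 w0=1 w5=1 w9=0 w6=0 w2=1 w1=0 w7=1 w4=1 w10=0 w8=0 w3=0
t7.Δ1 clk=0 w0=1 w5=1 w9=0 w6=0 w2=1 w1=0 w7=1 w4=1 w10=0 w8=0 w3=0
t8.Δ0 clk=0 w0=1 w5=1 w9=0 w6=0 w2=1 w1=0 w7=1 w4=1 w10=0 w8=0 w3=0
t8.Δ1 clk=1 w0=1 w5=1 w9=0 w6=0 w2=1 w1=0 w7=1 w4=1 w10=0 w8=0 w3=0
t8.Δ2 clk=1 w0=1 w5=1 w9=0 w6=0 w2=1 w1=0 w7=1 w4=1 w10=0 w8=1 w3=0
t9.Δ0 clk=1 w0=1 w5=1 w9=0 w6=0 w2=1 w1=0 w7=1 w4=1 w10=0 w8=1 w3=0
t9.Δ1 clk=0 w0=1 w5=1 w9=0 w6=0 w2=1 w1=0 w7=1 w4=1 w10=0 w8=1 w3=0
t10.Δ0 clk=0 w0=1 w5=1 w9=0 w6=0 w2=1 w1=0 w7=1 w4=1 w10=0 w8=1 w3=0
t10.Δ1 clk=1 w0=1 w5=1 w9=0 w6=0 w2=0 w1=0 w7=1 w4=1 w10=0 w8=1 w3=0
t10.Δ2 clk=1 w0=1 w5=1 w9=1 w6=0 w2=0 w1=0 w7=1 w4=1 w10=0 w8=0 w3=0
t10.Δ3 clk=1 w0=1 w5=1 w9=1 w6=0 w2=0 w1=0 w7=1 w4=1 w10=0 w8=0 w3=1
t11.Δ0 clk=1 w0=1 w5=1 w9=1 w6=0 w2=0 w1=0 w7=1 w4=1 w10=0 w8=0 w3=1
t11.Δ1 clk=0 w0=1 w5=1 w9=1 w6=0 w2=0 w1=0 w7=1 w4=1 w10=0 w8=0 w3=1

3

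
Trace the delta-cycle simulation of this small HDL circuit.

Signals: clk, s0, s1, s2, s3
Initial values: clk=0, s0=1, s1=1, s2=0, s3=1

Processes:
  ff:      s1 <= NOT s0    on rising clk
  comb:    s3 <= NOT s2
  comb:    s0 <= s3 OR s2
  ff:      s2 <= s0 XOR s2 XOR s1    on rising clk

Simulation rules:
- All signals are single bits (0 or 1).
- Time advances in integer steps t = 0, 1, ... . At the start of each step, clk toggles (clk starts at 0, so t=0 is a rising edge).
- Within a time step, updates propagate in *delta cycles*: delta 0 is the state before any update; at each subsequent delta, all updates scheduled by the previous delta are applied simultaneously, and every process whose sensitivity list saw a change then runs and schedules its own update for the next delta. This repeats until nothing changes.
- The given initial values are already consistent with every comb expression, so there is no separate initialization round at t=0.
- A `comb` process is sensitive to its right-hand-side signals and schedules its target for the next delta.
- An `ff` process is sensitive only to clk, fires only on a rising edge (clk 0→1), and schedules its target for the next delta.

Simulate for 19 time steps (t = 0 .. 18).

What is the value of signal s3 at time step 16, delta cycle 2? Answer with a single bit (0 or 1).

0

t=0 Δ0: clk=0 s2=0 s1=1 s3=1 s0=1
  Δ1: clk:0→1
  Δ2: s1:1→0
  (2Δ to stable)
t=1 Δ0: clk=1 s2=0 s1=0 s3=1 s0=1
  Δ1: clk:1→0
  (1Δ to stable)
t=2 Δ0: clk=0 s2=0 s1=0 s3=1 s0=1
  Δ1: clk:0→1
  Δ2: s2:0→1
  Δ3: s3:1→0
  (3Δ to stable)
t=3 Δ0: clk=1 s2=1 s1=0 s3=0 s0=1
  Δ1: clk:1→0
  (1Δ to stable)
t=4 Δ0: clk=0 s2=1 s1=0 s3=0 s0=1
  Δ1: clk:0→1
  Δ2: s2:1→0
  Δ3: s3:0→1, s0:1→0
  Δ4: s0:0→1
  (4Δ to stable)
t=5 Δ0: clk=1 s2=0 s1=0 s3=1 s0=1
  Δ1: clk:1→0
  (1Δ to stable)
t=6 Δ0: clk=0 s2=0 s1=0 s3=1 s0=1
  Δ1: clk:0→1
  Δ2: s2:0→1
  Δ3: s3:1→0
  (3Δ to stable)
t=7 Δ0: clk=1 s2=1 s1=0 s3=0 s0=1
  Δ1: clk:1→0
  (1Δ to stable)
t=8 Δ0: clk=0 s2=1 s1=0 s3=0 s0=1
  Δ1: clk:0→1
  Δ2: s2:1→0
  Δ3: s3:0→1, s0:1→0
  Δ4: s0:0→1
  (4Δ to stable)
t=9 Δ0: clk=1 s2=0 s1=0 s3=1 s0=1
  Δ1: clk:1→0
  (1Δ to stable)
t=10 Δ0: clk=0 s2=0 s1=0 s3=1 s0=1
  Δ1: clk:0→1
  Δ2: s2:0→1
  Δ3: s3:1→0
  (3Δ to stable)
t=11 Δ0: clk=1 s2=1 s1=0 s3=0 s0=1
  Δ1: clk:1→0
  (1Δ to stable)
t=12 Δ0: clk=0 s2=1 s1=0 s3=0 s0=1
  Δ1: clk:0→1
  Δ2: s2:1→0
  Δ3: s3:0→1, s0:1→0
  Δ4: s0:0→1
  (4Δ to stable)
t=13 Δ0: clk=1 s2=0 s1=0 s3=1 s0=1
  Δ1: clk:1→0
  (1Δ to stable)
t=14 Δ0: clk=0 s2=0 s1=0 s3=1 s0=1
  Δ1: clk:0→1
  Δ2: s2:0→1
  Δ3: s3:1→0
  (3Δ to stable)
t=15 Δ0: clk=1 s2=1 s1=0 s3=0 s0=1
  Δ1: clk:1→0
  (1Δ to stable)
t=16 Δ0: clk=0 s2=1 s1=0 s3=0 s0=1
  Δ1: clk:0→1
  Δ2: s2:1→0
  Δ3: s3:0→1, s0:1→0
  Δ4: s0:0→1
  (4Δ to stable)
t=17 Δ0: clk=1 s2=0 s1=0 s3=1 s0=1
  Δ1: clk:1→0
  (1Δ to stable)
t=18 Δ0: clk=0 s2=0 s1=0 s3=1 s0=1
  Δ1: clk:0→1
  Δ2: s2:0→1
  Δ3: s3:1→0
  (3Δ to stable)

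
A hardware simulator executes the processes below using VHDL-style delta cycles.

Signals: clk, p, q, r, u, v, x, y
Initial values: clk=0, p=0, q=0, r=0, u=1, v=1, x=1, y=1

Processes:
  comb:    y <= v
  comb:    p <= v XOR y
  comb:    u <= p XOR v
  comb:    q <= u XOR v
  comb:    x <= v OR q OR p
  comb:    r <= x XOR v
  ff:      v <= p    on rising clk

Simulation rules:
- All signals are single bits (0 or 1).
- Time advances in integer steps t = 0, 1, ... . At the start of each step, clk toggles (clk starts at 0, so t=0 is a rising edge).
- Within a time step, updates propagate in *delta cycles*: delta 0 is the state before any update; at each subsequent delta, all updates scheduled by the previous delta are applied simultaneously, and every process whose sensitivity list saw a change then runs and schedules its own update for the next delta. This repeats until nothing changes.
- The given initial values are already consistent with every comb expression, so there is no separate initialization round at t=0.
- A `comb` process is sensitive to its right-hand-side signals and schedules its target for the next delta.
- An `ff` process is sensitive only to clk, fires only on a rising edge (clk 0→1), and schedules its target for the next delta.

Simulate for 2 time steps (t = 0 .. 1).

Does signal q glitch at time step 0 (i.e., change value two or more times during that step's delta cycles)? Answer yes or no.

yes

t0.Δ0 q=0 r=0 x=1 y=1 p=0 v=1 u=1 clk=0
t0.Δ1 q=0 r=0 x=1 y=1 p=0 v=1 u=1 clk=1
t0.Δ2 q=0 r=0 x=1 y=1 p=0 v=0 u=1 clk=1
t0.Δ3 q=1 r=1 x=0 y=0 p=1 v=0 u=0 clk=1
t0.Δ4 q=0 r=0 x=1 y=0 p=0 v=0 u=1 clk=1
t0.Δ5 q=1 r=1 x=0 y=0 p=0 v=0 u=0 clk=1
t0.Δ6 q=0 r=0 x=1 y=0 p=0 v=0 u=0 clk=1
t0.Δ7 q=0 r=1 x=0 y=0 p=0 v=0 u=0 clk=1
t0.Δ8 q=0 r=0 x=0 y=0 p=0 v=0 u=0 clk=1
t1.Δ0 q=0 r=0 x=0 y=0 p=0 v=0 u=0 clk=1
t1.Δ1 q=0 r=0 x=0 y=0 p=0 v=0 u=0 clk=0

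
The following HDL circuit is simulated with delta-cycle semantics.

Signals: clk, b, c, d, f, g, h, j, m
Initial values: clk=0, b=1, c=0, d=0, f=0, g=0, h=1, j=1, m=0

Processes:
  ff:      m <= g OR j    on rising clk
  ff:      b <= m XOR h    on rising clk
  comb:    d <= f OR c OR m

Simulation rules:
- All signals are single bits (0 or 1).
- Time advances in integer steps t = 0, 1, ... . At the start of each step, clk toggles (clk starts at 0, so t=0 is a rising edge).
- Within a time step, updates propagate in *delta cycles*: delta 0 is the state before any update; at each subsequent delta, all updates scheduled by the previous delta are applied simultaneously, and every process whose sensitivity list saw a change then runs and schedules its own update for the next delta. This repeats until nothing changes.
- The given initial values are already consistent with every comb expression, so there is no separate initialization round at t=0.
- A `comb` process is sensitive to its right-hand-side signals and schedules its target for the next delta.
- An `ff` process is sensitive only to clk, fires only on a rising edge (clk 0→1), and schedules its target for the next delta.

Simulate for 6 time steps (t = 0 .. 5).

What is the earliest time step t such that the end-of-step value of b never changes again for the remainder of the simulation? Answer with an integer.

[bits: h,d,g,clk,j,m,b,f,c]
t=0: Δ0=100010100 Δ1=100110100 Δ2=100111100 Δ3=110111100 | 3Δ
t=1: Δ0=110111100 Δ1=110011100 | 1Δ
t=2: Δ0=110011100 Δ1=110111100 Δ2=110111000 | 2Δ
t=3: Δ0=110111000 Δ1=110011000 | 1Δ
t=4: Δ0=110011000 Δ1=110111000 | 1Δ
t=5: Δ0=110111000 Δ1=110011000 | 1Δ

2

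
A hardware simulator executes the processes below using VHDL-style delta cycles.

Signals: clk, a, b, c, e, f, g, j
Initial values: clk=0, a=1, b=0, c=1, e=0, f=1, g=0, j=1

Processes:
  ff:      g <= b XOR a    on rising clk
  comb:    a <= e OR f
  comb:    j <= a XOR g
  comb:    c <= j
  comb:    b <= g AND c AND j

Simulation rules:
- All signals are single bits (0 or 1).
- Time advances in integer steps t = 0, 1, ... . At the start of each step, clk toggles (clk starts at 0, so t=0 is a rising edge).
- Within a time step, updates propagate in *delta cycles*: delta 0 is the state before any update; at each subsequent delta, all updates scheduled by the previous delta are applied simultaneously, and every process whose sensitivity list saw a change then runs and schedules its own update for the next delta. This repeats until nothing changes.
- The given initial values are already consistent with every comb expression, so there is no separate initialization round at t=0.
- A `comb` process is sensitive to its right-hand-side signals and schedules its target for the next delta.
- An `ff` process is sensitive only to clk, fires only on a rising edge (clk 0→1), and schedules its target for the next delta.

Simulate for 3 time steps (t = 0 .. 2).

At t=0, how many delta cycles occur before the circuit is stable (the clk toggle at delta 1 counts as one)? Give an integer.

4

[bits: b,j,a,g,e,clk,f,c]
t=0: Δ0=01100011 Δ1=01100111 Δ2=01110111 Δ3=10110111 Δ4=00110110 | 4Δ
t=1: Δ0=00110110 Δ1=00110010 | 1Δ
t=2: Δ0=00110010 Δ1=00110110 | 1Δ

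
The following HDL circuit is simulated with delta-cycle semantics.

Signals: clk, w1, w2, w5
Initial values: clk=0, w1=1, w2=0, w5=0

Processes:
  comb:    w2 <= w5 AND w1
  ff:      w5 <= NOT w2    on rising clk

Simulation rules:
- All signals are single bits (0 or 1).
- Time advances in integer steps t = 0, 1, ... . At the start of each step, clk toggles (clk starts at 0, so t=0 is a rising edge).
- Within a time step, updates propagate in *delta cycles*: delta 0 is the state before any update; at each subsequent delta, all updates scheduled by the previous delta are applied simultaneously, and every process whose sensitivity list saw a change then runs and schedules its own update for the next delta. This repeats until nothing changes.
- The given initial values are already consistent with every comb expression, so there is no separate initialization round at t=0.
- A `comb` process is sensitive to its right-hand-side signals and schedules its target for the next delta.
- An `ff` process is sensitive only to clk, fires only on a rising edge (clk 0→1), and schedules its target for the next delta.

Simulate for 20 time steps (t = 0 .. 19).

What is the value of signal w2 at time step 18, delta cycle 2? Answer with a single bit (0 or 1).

t=0 Δ0: w2=0 clk=0 w1=1 w5=0
  Δ1: clk:0→1
  Δ2: w5:0→1
  Δ3: w2:0→1
  (3Δ to stable)
t=1 Δ0: w2=1 clk=1 w1=1 w5=1
  Δ1: clk:1→0
  (1Δ to stable)
t=2 Δ0: w2=1 clk=0 w1=1 w5=1
  Δ1: clk:0→1
  Δ2: w5:1→0
  Δ3: w2:1→0
  (3Δ to stable)
t=3 Δ0: w2=0 clk=1 w1=1 w5=0
  Δ1: clk:1→0
  (1Δ to stable)
t=4 Δ0: w2=0 clk=0 w1=1 w5=0
  Δ1: clk:0→1
  Δ2: w5:0→1
  Δ3: w2:0→1
  (3Δ to stable)
t=5 Δ0: w2=1 clk=1 w1=1 w5=1
  Δ1: clk:1→0
  (1Δ to stable)
t=6 Δ0: w2=1 clk=0 w1=1 w5=1
  Δ1: clk:0→1
  Δ2: w5:1→0
  Δ3: w2:1→0
  (3Δ to stable)
t=7 Δ0: w2=0 clk=1 w1=1 w5=0
  Δ1: clk:1→0
  (1Δ to stable)
t=8 Δ0: w2=0 clk=0 w1=1 w5=0
  Δ1: clk:0→1
  Δ2: w5:0→1
  Δ3: w2:0→1
  (3Δ to stable)
t=9 Δ0: w2=1 clk=1 w1=1 w5=1
  Δ1: clk:1→0
  (1Δ to stable)
t=10 Δ0: w2=1 clk=0 w1=1 w5=1
  Δ1: clk:0→1
  Δ2: w5:1→0
  Δ3: w2:1→0
  (3Δ to stable)
t=11 Δ0: w2=0 clk=1 w1=1 w5=0
  Δ1: clk:1→0
  (1Δ to stable)
t=12 Δ0: w2=0 clk=0 w1=1 w5=0
  Δ1: clk:0→1
  Δ2: w5:0→1
  Δ3: w2:0→1
  (3Δ to stable)
t=13 Δ0: w2=1 clk=1 w1=1 w5=1
  Δ1: clk:1→0
  (1Δ to stable)
t=14 Δ0: w2=1 clk=0 w1=1 w5=1
  Δ1: clk:0→1
  Δ2: w5:1→0
  Δ3: w2:1→0
  (3Δ to stable)
t=15 Δ0: w2=0 clk=1 w1=1 w5=0
  Δ1: clk:1→0
  (1Δ to stable)
t=16 Δ0: w2=0 clk=0 w1=1 w5=0
  Δ1: clk:0→1
  Δ2: w5:0→1
  Δ3: w2:0→1
  (3Δ to stable)
t=17 Δ0: w2=1 clk=1 w1=1 w5=1
  Δ1: clk:1→0
  (1Δ to stable)
t=18 Δ0: w2=1 clk=0 w1=1 w5=1
  Δ1: clk:0→1
  Δ2: w5:1→0
  Δ3: w2:1→0
  (3Δ to stable)
t=19 Δ0: w2=0 clk=1 w1=1 w5=0
  Δ1: clk:1→0
  (1Δ to stable)

1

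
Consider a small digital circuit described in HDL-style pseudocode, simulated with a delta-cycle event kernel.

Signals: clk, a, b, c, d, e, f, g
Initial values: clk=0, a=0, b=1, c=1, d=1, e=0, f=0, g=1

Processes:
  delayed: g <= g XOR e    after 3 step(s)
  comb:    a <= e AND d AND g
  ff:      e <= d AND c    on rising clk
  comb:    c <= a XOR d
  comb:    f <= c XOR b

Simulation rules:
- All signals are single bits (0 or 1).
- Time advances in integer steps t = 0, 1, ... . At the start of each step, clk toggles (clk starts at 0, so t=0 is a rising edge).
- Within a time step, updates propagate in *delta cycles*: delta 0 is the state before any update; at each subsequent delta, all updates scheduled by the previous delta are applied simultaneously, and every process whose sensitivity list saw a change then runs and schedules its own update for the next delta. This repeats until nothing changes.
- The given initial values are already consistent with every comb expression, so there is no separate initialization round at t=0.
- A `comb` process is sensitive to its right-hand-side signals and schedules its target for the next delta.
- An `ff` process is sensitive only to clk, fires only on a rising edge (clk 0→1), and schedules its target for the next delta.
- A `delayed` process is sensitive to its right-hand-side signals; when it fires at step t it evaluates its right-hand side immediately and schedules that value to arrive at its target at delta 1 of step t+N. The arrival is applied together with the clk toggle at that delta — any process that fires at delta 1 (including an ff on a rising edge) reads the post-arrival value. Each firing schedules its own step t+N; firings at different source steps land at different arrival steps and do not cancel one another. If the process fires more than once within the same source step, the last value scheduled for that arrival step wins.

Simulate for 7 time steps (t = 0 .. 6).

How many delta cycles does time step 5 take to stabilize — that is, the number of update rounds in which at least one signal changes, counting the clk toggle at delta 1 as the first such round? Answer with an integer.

4

t0.Δ0 a=0 b=1 f=0 d=1 g=1 c=1 e=0 clk=0
t0.Δ1 a=0 b=1 f=0 d=1 g=1 c=1 e=0 clk=1
t0.Δ2 a=0 b=1 f=0 d=1 g=1 c=1 e=1 clk=1
t0.Δ3 a=1 b=1 f=0 d=1 g=1 c=1 e=1 clk=1
t0.Δ4 a=1 b=1 f=0 d=1 g=1 c=0 e=1 clk=1
t0.Δ5 a=1 b=1 f=1 d=1 g=1 c=0 e=1 clk=1
t1.Δ0 a=1 b=1 f=1 d=1 g=1 c=0 e=1 clk=1
t1.Δ1 a=1 b=1 f=1 d=1 g=1 c=0 e=1 clk=0
t2.Δ0 a=1 b=1 f=1 d=1 g=1 c=0 e=1 clk=0
t2.Δ1 a=1 b=1 f=1 d=1 g=1 c=0 e=1 clk=1
t2.Δ2 a=1 b=1 f=1 d=1 g=1 c=0 e=0 clk=1
t2.Δ3 a=0 b=1 f=1 d=1 g=1 c=0 e=0 clk=1
t2.Δ4 a=0 b=1 f=1 d=1 g=1 c=1 e=0 clk=1
t2.Δ5 a=0 b=1 f=0 d=1 g=1 c=1 e=0 clk=1
t3.Δ0 a=0 b=1 f=0 d=1 g=1 c=1 e=0 clk=1
t3.Δ1 a=0 b=1 f=0 d=1 g=0 c=1 e=0 clk=0
t4.Δ0 a=0 b=1 f=0 d=1 g=0 c=1 e=0 clk=0
t4.Δ1 a=0 b=1 f=0 d=1 g=0 c=1 e=0 clk=1
t4.Δ2 a=0 b=1 f=0 d=1 g=0 c=1 e=1 clk=1
t5.Δ0 a=0 b=1 f=0 d=1 g=0 c=1 e=1 clk=1
t5.Δ1 a=0 b=1 f=0 d=1 g=1 c=1 e=1 clk=0
t5.Δ2 a=1 b=1 f=0 d=1 g=1 c=1 e=1 clk=0
t5.Δ3 a=1 b=1 f=0 d=1 g=1 c=0 e=1 clk=0
t5.Δ4 a=1 b=1 f=1 d=1 g=1 c=0 e=1 clk=0
t6.Δ0 a=1 b=1 f=1 d=1 g=1 c=0 e=1 clk=0
t6.Δ1 a=1 b=1 f=1 d=1 g=0 c=0 e=1 clk=1
t6.Δ2 a=0 b=1 f=1 d=1 g=0 c=0 e=0 clk=1
t6.Δ3 a=0 b=1 f=1 d=1 g=0 c=1 e=0 clk=1
t6.Δ4 a=0 b=1 f=0 d=1 g=0 c=1 e=0 clk=1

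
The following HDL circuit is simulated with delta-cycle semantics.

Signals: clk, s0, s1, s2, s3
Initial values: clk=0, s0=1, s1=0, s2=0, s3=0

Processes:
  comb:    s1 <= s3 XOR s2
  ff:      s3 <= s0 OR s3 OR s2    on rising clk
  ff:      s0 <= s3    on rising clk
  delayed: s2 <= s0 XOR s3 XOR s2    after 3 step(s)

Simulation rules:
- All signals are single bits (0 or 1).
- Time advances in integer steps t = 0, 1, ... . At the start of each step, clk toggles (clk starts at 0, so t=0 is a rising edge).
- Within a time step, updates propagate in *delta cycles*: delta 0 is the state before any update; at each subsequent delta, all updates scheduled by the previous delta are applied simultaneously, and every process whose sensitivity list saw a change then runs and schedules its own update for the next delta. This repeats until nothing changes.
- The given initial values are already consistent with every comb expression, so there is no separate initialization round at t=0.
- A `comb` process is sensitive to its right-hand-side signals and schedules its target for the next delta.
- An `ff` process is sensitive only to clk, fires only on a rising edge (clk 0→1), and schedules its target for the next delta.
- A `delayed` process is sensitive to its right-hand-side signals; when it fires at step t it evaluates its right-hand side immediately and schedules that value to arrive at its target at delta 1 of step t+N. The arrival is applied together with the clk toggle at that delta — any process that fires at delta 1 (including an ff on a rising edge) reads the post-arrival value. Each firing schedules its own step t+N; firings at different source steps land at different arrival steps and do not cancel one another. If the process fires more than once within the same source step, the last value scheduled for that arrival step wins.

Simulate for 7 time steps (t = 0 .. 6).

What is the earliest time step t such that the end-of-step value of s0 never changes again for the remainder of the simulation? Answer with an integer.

2

[bits: clk,s3,s0,s2,s1]
t=0: Δ0=00100 Δ1=10100 Δ2=11000 Δ3=11001 | 3Δ
t=1: Δ0=11001 Δ1=01001 | 1Δ
t=2: Δ0=01001 Δ1=11001 Δ2=11101 | 2Δ
t=3: Δ0=11101 Δ1=01111 Δ2=01110 | 2Δ
t=4: Δ0=01110 Δ1=11110 | 1Δ
t=5: Δ0=11110 Δ1=01100 Δ2=01101 | 2Δ
t=6: Δ0=01101 Δ1=11111 Δ2=11110 | 2Δ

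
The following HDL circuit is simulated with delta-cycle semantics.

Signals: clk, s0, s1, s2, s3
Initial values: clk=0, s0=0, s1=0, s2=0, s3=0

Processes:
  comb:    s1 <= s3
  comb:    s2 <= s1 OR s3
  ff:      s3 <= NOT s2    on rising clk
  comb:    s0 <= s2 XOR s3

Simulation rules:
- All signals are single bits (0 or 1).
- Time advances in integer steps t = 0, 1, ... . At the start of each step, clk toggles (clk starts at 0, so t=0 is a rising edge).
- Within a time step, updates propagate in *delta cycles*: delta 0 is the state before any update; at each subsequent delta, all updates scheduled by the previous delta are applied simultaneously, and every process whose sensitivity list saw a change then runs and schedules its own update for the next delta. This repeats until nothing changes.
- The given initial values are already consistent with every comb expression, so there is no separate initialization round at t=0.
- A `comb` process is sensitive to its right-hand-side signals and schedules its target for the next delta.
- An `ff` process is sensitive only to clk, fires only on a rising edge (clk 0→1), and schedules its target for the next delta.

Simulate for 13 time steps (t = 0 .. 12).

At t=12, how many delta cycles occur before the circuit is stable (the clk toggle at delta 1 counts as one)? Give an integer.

4

t=0 Δ0: s1=0 s3=0 clk=0 s2=0 s0=0
  Δ1: clk:0→1
  Δ2: s3:0→1
  Δ3: s1:0→1, s2:0→1, s0:0→1
  Δ4: s0:1→0
  (4Δ to stable)
t=1 Δ0: s1=1 s3=1 clk=1 s2=1 s0=0
  Δ1: clk:1→0
  (1Δ to stable)
t=2 Δ0: s1=1 s3=1 clk=0 s2=1 s0=0
  Δ1: clk:0→1
  Δ2: s3:1→0
  Δ3: s1:1→0, s0:0→1
  Δ4: s2:1→0
  Δ5: s0:1→0
  (5Δ to stable)
t=3 Δ0: s1=0 s3=0 clk=1 s2=0 s0=0
  Δ1: clk:1→0
  (1Δ to stable)
t=4 Δ0: s1=0 s3=0 clk=0 s2=0 s0=0
  Δ1: clk:0→1
  Δ2: s3:0→1
  Δ3: s1:0→1, s2:0→1, s0:0→1
  Δ4: s0:1→0
  (4Δ to stable)
t=5 Δ0: s1=1 s3=1 clk=1 s2=1 s0=0
  Δ1: clk:1→0
  (1Δ to stable)
t=6 Δ0: s1=1 s3=1 clk=0 s2=1 s0=0
  Δ1: clk:0→1
  Δ2: s3:1→0
  Δ3: s1:1→0, s0:0→1
  Δ4: s2:1→0
  Δ5: s0:1→0
  (5Δ to stable)
t=7 Δ0: s1=0 s3=0 clk=1 s2=0 s0=0
  Δ1: clk:1→0
  (1Δ to stable)
t=8 Δ0: s1=0 s3=0 clk=0 s2=0 s0=0
  Δ1: clk:0→1
  Δ2: s3:0→1
  Δ3: s1:0→1, s2:0→1, s0:0→1
  Δ4: s0:1→0
  (4Δ to stable)
t=9 Δ0: s1=1 s3=1 clk=1 s2=1 s0=0
  Δ1: clk:1→0
  (1Δ to stable)
t=10 Δ0: s1=1 s3=1 clk=0 s2=1 s0=0
  Δ1: clk:0→1
  Δ2: s3:1→0
  Δ3: s1:1→0, s0:0→1
  Δ4: s2:1→0
  Δ5: s0:1→0
  (5Δ to stable)
t=11 Δ0: s1=0 s3=0 clk=1 s2=0 s0=0
  Δ1: clk:1→0
  (1Δ to stable)
t=12 Δ0: s1=0 s3=0 clk=0 s2=0 s0=0
  Δ1: clk:0→1
  Δ2: s3:0→1
  Δ3: s1:0→1, s2:0→1, s0:0→1
  Δ4: s0:1→0
  (4Δ to stable)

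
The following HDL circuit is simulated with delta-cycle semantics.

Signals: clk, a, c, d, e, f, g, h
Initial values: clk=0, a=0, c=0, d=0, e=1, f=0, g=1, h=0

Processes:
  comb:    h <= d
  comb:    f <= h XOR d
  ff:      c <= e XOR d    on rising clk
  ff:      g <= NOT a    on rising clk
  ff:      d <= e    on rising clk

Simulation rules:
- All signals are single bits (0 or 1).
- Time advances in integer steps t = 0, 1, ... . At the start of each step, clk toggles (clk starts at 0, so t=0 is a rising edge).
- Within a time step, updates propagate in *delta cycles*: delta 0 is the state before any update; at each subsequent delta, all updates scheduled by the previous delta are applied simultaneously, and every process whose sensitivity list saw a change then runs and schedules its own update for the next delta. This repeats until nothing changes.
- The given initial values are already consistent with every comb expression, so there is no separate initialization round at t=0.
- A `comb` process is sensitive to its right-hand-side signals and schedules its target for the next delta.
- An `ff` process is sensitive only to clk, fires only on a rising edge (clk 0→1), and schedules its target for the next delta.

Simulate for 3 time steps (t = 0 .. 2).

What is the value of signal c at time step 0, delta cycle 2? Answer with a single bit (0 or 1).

[bits: c,g,e,f,h,clk,a,d]
t=0: Δ0=01100000 Δ1=01100100 Δ2=11100101 Δ3=11111101 Δ4=11101101 | 4Δ
t=1: Δ0=11101101 Δ1=11101001 | 1Δ
t=2: Δ0=11101001 Δ1=11101101 Δ2=01101101 | 2Δ

1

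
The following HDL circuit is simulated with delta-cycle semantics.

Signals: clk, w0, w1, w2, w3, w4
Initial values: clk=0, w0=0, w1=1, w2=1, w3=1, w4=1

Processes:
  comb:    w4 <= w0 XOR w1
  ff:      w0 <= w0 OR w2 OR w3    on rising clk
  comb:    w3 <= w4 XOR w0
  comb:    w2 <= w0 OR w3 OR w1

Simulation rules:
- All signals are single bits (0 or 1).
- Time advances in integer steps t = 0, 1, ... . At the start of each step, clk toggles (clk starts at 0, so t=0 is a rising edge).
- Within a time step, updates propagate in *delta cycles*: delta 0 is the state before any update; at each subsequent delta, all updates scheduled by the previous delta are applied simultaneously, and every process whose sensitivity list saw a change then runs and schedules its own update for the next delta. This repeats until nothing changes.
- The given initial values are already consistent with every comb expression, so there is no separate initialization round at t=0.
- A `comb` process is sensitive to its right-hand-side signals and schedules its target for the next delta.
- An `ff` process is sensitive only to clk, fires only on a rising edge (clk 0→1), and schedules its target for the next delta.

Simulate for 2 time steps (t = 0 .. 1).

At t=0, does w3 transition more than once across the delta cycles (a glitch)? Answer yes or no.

t=0 Δ0: w1=1 w4=1 w3=1 clk=0 w2=1 w0=0
  Δ1: clk:0→1
  Δ2: w0:0→1
  Δ3: w4:1→0, w3:1→0
  Δ4: w3:0→1
  (4Δ to stable)
t=1 Δ0: w1=1 w4=0 w3=1 clk=1 w2=1 w0=1
  Δ1: clk:1→0
  (1Δ to stable)

yes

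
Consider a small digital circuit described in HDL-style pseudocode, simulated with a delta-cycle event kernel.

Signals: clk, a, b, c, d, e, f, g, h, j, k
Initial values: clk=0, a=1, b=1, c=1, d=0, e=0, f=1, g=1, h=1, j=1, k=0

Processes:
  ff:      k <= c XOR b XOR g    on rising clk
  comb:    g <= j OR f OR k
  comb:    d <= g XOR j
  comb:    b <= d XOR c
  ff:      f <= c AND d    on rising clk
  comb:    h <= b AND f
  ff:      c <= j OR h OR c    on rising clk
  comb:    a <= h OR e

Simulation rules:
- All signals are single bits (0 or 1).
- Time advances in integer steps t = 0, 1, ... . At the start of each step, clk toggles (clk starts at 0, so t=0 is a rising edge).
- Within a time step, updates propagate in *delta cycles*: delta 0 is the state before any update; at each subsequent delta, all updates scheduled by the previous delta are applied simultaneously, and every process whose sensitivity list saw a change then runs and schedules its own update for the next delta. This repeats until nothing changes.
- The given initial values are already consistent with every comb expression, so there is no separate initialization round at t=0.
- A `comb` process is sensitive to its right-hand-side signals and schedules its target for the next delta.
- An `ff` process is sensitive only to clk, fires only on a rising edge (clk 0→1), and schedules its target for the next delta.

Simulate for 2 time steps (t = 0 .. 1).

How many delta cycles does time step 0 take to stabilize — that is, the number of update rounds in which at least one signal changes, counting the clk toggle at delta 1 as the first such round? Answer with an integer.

t=0 Δ0: h=1 a=1 f=1 j=1 d=0 k=0 clk=0 c=1 e=0 b=1 g=1
  Δ1: clk:0→1
  Δ2: f:1→0, k:0→1
  Δ3: h:1→0
  Δ4: a:1→0
  (4Δ to stable)
t=1 Δ0: h=0 a=0 f=0 j=1 d=0 k=1 clk=1 c=1 e=0 b=1 g=1
  Δ1: clk:1→0
  (1Δ to stable)

4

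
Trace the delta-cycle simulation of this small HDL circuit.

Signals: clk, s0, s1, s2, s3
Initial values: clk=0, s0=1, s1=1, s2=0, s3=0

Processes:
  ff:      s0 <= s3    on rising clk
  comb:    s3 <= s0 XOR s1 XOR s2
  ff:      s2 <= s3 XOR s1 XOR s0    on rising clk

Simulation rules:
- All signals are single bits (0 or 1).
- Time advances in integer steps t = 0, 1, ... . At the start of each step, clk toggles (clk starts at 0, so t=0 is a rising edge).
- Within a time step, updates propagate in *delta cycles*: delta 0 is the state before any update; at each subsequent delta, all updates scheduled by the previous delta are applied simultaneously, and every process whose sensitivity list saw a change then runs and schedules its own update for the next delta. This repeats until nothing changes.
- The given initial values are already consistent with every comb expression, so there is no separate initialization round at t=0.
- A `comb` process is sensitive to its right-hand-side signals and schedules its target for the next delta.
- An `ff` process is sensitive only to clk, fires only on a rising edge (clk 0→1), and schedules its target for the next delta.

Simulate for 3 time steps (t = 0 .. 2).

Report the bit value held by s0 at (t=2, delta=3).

1

t=0 Δ0: s0=1 s3=0 s1=1 s2=0 clk=0
  Δ1: clk:0→1
  Δ2: s0:1→0
  Δ3: s3:0→1
  (3Δ to stable)
t=1 Δ0: s0=0 s3=1 s1=1 s2=0 clk=1
  Δ1: clk:1→0
  (1Δ to stable)
t=2 Δ0: s0=0 s3=1 s1=1 s2=0 clk=0
  Δ1: clk:0→1
  Δ2: s0:0→1
  Δ3: s3:1→0
  (3Δ to stable)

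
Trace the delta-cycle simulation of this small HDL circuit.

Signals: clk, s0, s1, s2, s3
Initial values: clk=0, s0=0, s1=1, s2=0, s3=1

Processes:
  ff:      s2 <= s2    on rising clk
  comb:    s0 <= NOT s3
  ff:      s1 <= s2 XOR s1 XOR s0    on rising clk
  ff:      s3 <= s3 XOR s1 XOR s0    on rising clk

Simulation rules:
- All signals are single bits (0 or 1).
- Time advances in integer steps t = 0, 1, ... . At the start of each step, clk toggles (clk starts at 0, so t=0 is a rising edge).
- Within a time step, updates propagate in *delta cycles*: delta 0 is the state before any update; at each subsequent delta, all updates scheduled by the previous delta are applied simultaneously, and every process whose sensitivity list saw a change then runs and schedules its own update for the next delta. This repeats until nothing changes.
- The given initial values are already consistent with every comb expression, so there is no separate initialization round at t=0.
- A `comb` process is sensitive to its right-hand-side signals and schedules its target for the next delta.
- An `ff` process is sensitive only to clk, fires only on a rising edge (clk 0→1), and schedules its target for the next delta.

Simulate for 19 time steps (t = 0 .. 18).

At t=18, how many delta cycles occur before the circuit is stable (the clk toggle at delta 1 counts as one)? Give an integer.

t0.Δ0 clk=0 s3=1 s2=0 s1=1 s0=0
t0.Δ1 clk=1 s3=1 s2=0 s1=1 s0=0
t0.Δ2 clk=1 s3=0 s2=0 s1=1 s0=0
t0.Δ3 clk=1 s3=0 s2=0 s1=1 s0=1
t1.Δ0 clk=1 s3=0 s2=0 s1=1 s0=1
t1.Δ1 clk=0 s3=0 s2=0 s1=1 s0=1
t2.Δ0 clk=0 s3=0 s2=0 s1=1 s0=1
t2.Δ1 clk=1 s3=0 s2=0 s1=1 s0=1
t2.Δ2 clk=1 s3=0 s2=0 s1=0 s0=1
t3.Δ0 clk=1 s3=0 s2=0 s1=0 s0=1
t3.Δ1 clk=0 s3=0 s2=0 s1=0 s0=1
t4.Δ0 clk=0 s3=0 s2=0 s1=0 s0=1
t4.Δ1 clk=1 s3=0 s2=0 s1=0 s0=1
t4.Δ2 clk=1 s3=1 s2=0 s1=1 s0=1
t4.Δ3 clk=1 s3=1 s2=0 s1=1 s0=0
t5.Δ0 clk=1 s3=1 s2=0 s1=1 s0=0
t5.Δ1 clk=0 s3=1 s2=0 s1=1 s0=0
t6.Δ0 clk=0 s3=1 s2=0 s1=1 s0=0
t6.Δ1 clk=1 s3=1 s2=0 s1=1 s0=0
t6.Δ2 clk=1 s3=0 s2=0 s1=1 s0=0
t6.Δ3 clk=1 s3=0 s2=0 s1=1 s0=1
t7.Δ0 clk=1 s3=0 s2=0 s1=1 s0=1
t7.Δ1 clk=0 s3=0 s2=0 s1=1 s0=1
t8.Δ0 clk=0 s3=0 s2=0 s1=1 s0=1
t8.Δ1 clk=1 s3=0 s2=0 s1=1 s0=1
t8.Δ2 clk=1 s3=0 s2=0 s1=0 s0=1
t9.Δ0 clk=1 s3=0 s2=0 s1=0 s0=1
t9.Δ1 clk=0 s3=0 s2=0 s1=0 s0=1
t10.Δ0 clk=0 s3=0 s2=0 s1=0 s0=1
t10.Δ1 clk=1 s3=0 s2=0 s1=0 s0=1
t10.Δ2 clk=1 s3=1 s2=0 s1=1 s0=1
t10.Δ3 clk=1 s3=1 s2=0 s1=1 s0=0
t11.Δ0 clk=1 s3=1 s2=0 s1=1 s0=0
t11.Δ1 clk=0 s3=1 s2=0 s1=1 s0=0
t12.Δ0 clk=0 s3=1 s2=0 s1=1 s0=0
t12.Δ1 clk=1 s3=1 s2=0 s1=1 s0=0
t12.Δ2 clk=1 s3=0 s2=0 s1=1 s0=0
t12.Δ3 clk=1 s3=0 s2=0 s1=1 s0=1
t13.Δ0 clk=1 s3=0 s2=0 s1=1 s0=1
t13.Δ1 clk=0 s3=0 s2=0 s1=1 s0=1
t14.Δ0 clk=0 s3=0 s2=0 s1=1 s0=1
t14.Δ1 clk=1 s3=0 s2=0 s1=1 s0=1
t14.Δ2 clk=1 s3=0 s2=0 s1=0 s0=1
t15.Δ0 clk=1 s3=0 s2=0 s1=0 s0=1
t15.Δ1 clk=0 s3=0 s2=0 s1=0 s0=1
t16.Δ0 clk=0 s3=0 s2=0 s1=0 s0=1
t16.Δ1 clk=1 s3=0 s2=0 s1=0 s0=1
t16.Δ2 clk=1 s3=1 s2=0 s1=1 s0=1
t16.Δ3 clk=1 s3=1 s2=0 s1=1 s0=0
t17.Δ0 clk=1 s3=1 s2=0 s1=1 s0=0
t17.Δ1 clk=0 s3=1 s2=0 s1=1 s0=0
t18.Δ0 clk=0 s3=1 s2=0 s1=1 s0=0
t18.Δ1 clk=1 s3=1 s2=0 s1=1 s0=0
t18.Δ2 clk=1 s3=0 s2=0 s1=1 s0=0
t18.Δ3 clk=1 s3=0 s2=0 s1=1 s0=1

3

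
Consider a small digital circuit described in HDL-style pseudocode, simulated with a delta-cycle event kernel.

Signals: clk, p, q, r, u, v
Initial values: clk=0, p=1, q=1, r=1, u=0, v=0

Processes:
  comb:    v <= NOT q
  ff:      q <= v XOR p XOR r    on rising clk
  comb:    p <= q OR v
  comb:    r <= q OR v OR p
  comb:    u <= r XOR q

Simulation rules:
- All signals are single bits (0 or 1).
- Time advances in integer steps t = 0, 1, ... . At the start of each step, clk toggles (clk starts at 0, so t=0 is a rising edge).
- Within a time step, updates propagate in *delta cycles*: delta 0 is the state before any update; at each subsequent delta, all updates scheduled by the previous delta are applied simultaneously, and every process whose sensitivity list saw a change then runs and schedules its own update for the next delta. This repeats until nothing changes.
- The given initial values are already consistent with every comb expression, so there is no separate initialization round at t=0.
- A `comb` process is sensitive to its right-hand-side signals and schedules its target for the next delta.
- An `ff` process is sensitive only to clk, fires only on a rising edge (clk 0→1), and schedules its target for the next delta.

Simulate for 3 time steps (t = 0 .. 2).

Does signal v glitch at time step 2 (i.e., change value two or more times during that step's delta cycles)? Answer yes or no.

t0.Δ0 p=1 u=0 clk=0 r=1 q=1 v=0
t0.Δ1 p=1 u=0 clk=1 r=1 q=1 v=0
t0.Δ2 p=1 u=0 clk=1 r=1 q=0 v=0
t0.Δ3 p=0 u=1 clk=1 r=1 q=0 v=1
t0.Δ4 p=1 u=1 clk=1 r=1 q=0 v=1
t1.Δ0 p=1 u=1 clk=1 r=1 q=0 v=1
t1.Δ1 p=1 u=1 clk=0 r=1 q=0 v=1
t2.Δ0 p=1 u=1 clk=0 r=1 q=0 v=1
t2.Δ1 p=1 u=1 clk=1 r=1 q=0 v=1
t2.Δ2 p=1 u=1 clk=1 r=1 q=1 v=1
t2.Δ3 p=1 u=0 clk=1 r=1 q=1 v=0

no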